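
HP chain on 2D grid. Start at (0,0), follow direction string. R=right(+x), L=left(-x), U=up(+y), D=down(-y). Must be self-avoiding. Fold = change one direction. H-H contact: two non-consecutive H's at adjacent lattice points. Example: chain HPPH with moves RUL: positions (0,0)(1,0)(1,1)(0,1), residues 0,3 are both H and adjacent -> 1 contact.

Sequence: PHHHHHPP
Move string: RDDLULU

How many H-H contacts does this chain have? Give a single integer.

Positions: [(0, 0), (1, 0), (1, -1), (1, -2), (0, -2), (0, -1), (-1, -1), (-1, 0)]
H-H contact: residue 2 @(1,-1) - residue 5 @(0, -1)

Answer: 1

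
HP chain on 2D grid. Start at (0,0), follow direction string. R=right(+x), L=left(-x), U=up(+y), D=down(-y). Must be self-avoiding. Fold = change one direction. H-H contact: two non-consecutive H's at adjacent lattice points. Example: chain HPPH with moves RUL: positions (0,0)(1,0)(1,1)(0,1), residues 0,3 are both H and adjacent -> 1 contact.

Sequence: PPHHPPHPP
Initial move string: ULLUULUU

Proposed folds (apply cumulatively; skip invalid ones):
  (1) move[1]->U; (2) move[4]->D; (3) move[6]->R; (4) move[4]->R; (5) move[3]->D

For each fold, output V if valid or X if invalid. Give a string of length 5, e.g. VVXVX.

Initial: ULLUULUU -> [(0, 0), (0, 1), (-1, 1), (-2, 1), (-2, 2), (-2, 3), (-3, 3), (-3, 4), (-3, 5)]
Fold 1: move[1]->U => UULUULUU VALID
Fold 2: move[4]->D => UULUDLUU INVALID (collision), skipped
Fold 3: move[6]->R => UULUULRU INVALID (collision), skipped
Fold 4: move[4]->R => UULURLUU INVALID (collision), skipped
Fold 5: move[3]->D => UULDULUU INVALID (collision), skipped

Answer: VXXXX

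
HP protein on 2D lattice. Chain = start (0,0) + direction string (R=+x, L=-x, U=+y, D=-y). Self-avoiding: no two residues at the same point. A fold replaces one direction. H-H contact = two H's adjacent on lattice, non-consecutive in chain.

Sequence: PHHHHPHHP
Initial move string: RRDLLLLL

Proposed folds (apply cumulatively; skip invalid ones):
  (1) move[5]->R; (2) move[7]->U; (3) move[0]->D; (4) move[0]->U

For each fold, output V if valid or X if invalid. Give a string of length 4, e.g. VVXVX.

Answer: XVVX

Derivation:
Initial: RRDLLLLL -> [(0, 0), (1, 0), (2, 0), (2, -1), (1, -1), (0, -1), (-1, -1), (-2, -1), (-3, -1)]
Fold 1: move[5]->R => RRDLLRLL INVALID (collision), skipped
Fold 2: move[7]->U => RRDLLLLU VALID
Fold 3: move[0]->D => DRDLLLLU VALID
Fold 4: move[0]->U => URDLLLLU INVALID (collision), skipped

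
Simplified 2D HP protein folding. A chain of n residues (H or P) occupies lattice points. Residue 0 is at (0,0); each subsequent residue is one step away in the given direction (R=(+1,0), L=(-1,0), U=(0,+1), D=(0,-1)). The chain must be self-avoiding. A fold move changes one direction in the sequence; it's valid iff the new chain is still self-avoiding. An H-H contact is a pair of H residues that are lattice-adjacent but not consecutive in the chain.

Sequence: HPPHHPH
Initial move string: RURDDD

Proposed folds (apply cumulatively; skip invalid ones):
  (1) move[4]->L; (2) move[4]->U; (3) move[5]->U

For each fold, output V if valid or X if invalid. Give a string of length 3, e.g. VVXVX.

Initial: RURDDD -> [(0, 0), (1, 0), (1, 1), (2, 1), (2, 0), (2, -1), (2, -2)]
Fold 1: move[4]->L => RURDLD INVALID (collision), skipped
Fold 2: move[4]->U => RURDUD INVALID (collision), skipped
Fold 3: move[5]->U => RURDDU INVALID (collision), skipped

Answer: XXX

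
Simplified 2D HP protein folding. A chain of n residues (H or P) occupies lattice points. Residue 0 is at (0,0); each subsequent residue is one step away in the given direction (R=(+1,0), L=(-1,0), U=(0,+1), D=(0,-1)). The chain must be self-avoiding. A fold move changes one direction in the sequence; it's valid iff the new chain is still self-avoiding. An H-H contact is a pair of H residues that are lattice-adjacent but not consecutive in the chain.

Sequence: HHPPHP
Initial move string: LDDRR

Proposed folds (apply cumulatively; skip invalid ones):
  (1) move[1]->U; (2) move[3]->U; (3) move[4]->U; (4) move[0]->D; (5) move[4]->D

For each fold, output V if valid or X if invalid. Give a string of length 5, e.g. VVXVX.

Initial: LDDRR -> [(0, 0), (-1, 0), (-1, -1), (-1, -2), (0, -2), (1, -2)]
Fold 1: move[1]->U => LUDRR INVALID (collision), skipped
Fold 2: move[3]->U => LDDUR INVALID (collision), skipped
Fold 3: move[4]->U => LDDRU VALID
Fold 4: move[0]->D => DDDRU VALID
Fold 5: move[4]->D => DDDRD VALID

Answer: XXVVV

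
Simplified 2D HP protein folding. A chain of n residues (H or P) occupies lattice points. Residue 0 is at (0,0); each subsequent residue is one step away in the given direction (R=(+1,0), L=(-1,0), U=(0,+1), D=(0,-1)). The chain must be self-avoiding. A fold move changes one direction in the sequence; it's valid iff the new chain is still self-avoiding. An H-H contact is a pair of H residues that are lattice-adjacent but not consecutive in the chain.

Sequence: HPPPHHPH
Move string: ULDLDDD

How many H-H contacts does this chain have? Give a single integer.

Answer: 0

Derivation:
Positions: [(0, 0), (0, 1), (-1, 1), (-1, 0), (-2, 0), (-2, -1), (-2, -2), (-2, -3)]
No H-H contacts found.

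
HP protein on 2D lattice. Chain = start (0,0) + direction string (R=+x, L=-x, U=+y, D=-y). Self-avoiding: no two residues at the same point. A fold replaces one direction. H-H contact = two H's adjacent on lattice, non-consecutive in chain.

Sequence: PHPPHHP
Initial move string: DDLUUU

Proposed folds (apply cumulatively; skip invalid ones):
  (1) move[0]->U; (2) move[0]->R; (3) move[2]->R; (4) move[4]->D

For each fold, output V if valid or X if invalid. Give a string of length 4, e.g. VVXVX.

Initial: DDLUUU -> [(0, 0), (0, -1), (0, -2), (-1, -2), (-1, -1), (-1, 0), (-1, 1)]
Fold 1: move[0]->U => UDLUUU INVALID (collision), skipped
Fold 2: move[0]->R => RDLUUU INVALID (collision), skipped
Fold 3: move[2]->R => DDRUUU VALID
Fold 4: move[4]->D => DDRUDU INVALID (collision), skipped

Answer: XXVX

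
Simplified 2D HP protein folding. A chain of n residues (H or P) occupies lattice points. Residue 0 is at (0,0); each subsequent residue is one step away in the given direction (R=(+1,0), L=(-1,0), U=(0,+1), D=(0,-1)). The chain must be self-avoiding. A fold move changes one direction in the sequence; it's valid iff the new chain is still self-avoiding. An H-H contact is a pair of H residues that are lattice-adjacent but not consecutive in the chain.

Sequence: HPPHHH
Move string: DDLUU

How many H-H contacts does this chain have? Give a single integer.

Positions: [(0, 0), (0, -1), (0, -2), (-1, -2), (-1, -1), (-1, 0)]
H-H contact: residue 0 @(0,0) - residue 5 @(-1, 0)

Answer: 1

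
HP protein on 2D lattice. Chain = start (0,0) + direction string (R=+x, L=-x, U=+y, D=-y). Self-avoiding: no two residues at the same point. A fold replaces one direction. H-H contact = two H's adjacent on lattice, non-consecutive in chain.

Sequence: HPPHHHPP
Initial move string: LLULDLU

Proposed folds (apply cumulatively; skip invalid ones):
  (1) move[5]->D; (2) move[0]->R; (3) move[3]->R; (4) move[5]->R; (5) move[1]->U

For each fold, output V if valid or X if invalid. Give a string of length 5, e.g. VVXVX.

Answer: XXXXV

Derivation:
Initial: LLULDLU -> [(0, 0), (-1, 0), (-2, 0), (-2, 1), (-3, 1), (-3, 0), (-4, 0), (-4, 1)]
Fold 1: move[5]->D => LLULDDU INVALID (collision), skipped
Fold 2: move[0]->R => RLULDLU INVALID (collision), skipped
Fold 3: move[3]->R => LLURDLU INVALID (collision), skipped
Fold 4: move[5]->R => LLULDRU INVALID (collision), skipped
Fold 5: move[1]->U => LUULDLU VALID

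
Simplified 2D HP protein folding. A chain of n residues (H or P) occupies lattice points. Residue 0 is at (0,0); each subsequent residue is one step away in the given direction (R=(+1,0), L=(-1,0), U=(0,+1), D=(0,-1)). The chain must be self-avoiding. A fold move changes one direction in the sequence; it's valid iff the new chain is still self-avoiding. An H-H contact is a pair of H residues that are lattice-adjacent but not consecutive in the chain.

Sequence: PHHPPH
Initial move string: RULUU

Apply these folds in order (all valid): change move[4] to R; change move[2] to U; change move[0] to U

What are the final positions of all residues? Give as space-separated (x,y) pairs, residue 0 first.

Answer: (0,0) (0,1) (0,2) (0,3) (0,4) (1,4)

Derivation:
Initial moves: RULUU
Fold: move[4]->R => RULUR (positions: [(0, 0), (1, 0), (1, 1), (0, 1), (0, 2), (1, 2)])
Fold: move[2]->U => RUUUR (positions: [(0, 0), (1, 0), (1, 1), (1, 2), (1, 3), (2, 3)])
Fold: move[0]->U => UUUUR (positions: [(0, 0), (0, 1), (0, 2), (0, 3), (0, 4), (1, 4)])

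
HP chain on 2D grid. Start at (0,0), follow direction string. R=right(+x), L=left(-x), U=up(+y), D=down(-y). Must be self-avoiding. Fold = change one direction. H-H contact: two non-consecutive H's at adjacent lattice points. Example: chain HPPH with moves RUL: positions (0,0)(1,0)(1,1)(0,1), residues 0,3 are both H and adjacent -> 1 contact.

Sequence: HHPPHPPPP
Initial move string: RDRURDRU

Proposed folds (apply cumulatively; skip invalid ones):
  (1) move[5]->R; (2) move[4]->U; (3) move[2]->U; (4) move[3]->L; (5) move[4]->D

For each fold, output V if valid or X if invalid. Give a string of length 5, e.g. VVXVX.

Initial: RDRURDRU -> [(0, 0), (1, 0), (1, -1), (2, -1), (2, 0), (3, 0), (3, -1), (4, -1), (4, 0)]
Fold 1: move[5]->R => RDRURRRU VALID
Fold 2: move[4]->U => RDRUURRU VALID
Fold 3: move[2]->U => RDUUURRU INVALID (collision), skipped
Fold 4: move[3]->L => RDRLURRU INVALID (collision), skipped
Fold 5: move[4]->D => RDRUDRRU INVALID (collision), skipped

Answer: VVXXX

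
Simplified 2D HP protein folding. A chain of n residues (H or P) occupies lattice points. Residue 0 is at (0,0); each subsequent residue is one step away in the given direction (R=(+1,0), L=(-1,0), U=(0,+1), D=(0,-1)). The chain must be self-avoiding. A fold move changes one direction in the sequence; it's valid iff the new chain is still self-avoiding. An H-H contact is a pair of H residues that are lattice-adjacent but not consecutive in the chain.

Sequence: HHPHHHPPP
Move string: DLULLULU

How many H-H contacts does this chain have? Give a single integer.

Positions: [(0, 0), (0, -1), (-1, -1), (-1, 0), (-2, 0), (-3, 0), (-3, 1), (-4, 1), (-4, 2)]
H-H contact: residue 0 @(0,0) - residue 3 @(-1, 0)

Answer: 1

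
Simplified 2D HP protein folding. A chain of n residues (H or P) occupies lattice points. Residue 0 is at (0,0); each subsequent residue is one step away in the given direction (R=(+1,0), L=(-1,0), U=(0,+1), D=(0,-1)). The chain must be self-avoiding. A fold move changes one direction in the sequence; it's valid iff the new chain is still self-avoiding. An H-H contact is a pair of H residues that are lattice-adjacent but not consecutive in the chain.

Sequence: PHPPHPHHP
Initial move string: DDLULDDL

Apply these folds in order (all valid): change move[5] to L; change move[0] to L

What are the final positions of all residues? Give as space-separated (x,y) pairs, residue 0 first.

Initial moves: DDLULDDL
Fold: move[5]->L => DDLULLDL (positions: [(0, 0), (0, -1), (0, -2), (-1, -2), (-1, -1), (-2, -1), (-3, -1), (-3, -2), (-4, -2)])
Fold: move[0]->L => LDLULLDL (positions: [(0, 0), (-1, 0), (-1, -1), (-2, -1), (-2, 0), (-3, 0), (-4, 0), (-4, -1), (-5, -1)])

Answer: (0,0) (-1,0) (-1,-1) (-2,-1) (-2,0) (-3,0) (-4,0) (-4,-1) (-5,-1)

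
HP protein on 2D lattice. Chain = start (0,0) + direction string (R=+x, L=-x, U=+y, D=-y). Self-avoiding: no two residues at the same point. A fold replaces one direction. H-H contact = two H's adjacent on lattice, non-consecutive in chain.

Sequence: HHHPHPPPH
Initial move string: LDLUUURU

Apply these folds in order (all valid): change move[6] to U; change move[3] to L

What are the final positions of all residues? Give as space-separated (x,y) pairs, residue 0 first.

Initial moves: LDLUUURU
Fold: move[6]->U => LDLUUUUU (positions: [(0, 0), (-1, 0), (-1, -1), (-2, -1), (-2, 0), (-2, 1), (-2, 2), (-2, 3), (-2, 4)])
Fold: move[3]->L => LDLLUUUU (positions: [(0, 0), (-1, 0), (-1, -1), (-2, -1), (-3, -1), (-3, 0), (-3, 1), (-3, 2), (-3, 3)])

Answer: (0,0) (-1,0) (-1,-1) (-2,-1) (-3,-1) (-3,0) (-3,1) (-3,2) (-3,3)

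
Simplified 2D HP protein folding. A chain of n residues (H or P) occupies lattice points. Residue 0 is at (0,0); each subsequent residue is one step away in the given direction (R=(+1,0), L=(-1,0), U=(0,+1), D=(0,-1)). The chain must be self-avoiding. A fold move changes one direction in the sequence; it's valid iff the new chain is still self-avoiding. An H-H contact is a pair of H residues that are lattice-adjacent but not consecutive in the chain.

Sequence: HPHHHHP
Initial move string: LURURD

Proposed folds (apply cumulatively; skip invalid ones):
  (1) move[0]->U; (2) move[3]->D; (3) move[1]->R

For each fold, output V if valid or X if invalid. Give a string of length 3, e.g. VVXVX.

Answer: VVV

Derivation:
Initial: LURURD -> [(0, 0), (-1, 0), (-1, 1), (0, 1), (0, 2), (1, 2), (1, 1)]
Fold 1: move[0]->U => UURURD VALID
Fold 2: move[3]->D => UURDRD VALID
Fold 3: move[1]->R => URRDRD VALID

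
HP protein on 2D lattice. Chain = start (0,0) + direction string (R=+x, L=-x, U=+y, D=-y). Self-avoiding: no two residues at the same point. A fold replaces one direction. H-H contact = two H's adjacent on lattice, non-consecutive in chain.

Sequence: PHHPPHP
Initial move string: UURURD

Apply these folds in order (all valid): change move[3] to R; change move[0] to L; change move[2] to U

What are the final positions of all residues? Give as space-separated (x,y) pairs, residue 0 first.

Initial moves: UURURD
Fold: move[3]->R => UURRRD (positions: [(0, 0), (0, 1), (0, 2), (1, 2), (2, 2), (3, 2), (3, 1)])
Fold: move[0]->L => LURRRD (positions: [(0, 0), (-1, 0), (-1, 1), (0, 1), (1, 1), (2, 1), (2, 0)])
Fold: move[2]->U => LUURRD (positions: [(0, 0), (-1, 0), (-1, 1), (-1, 2), (0, 2), (1, 2), (1, 1)])

Answer: (0,0) (-1,0) (-1,1) (-1,2) (0,2) (1,2) (1,1)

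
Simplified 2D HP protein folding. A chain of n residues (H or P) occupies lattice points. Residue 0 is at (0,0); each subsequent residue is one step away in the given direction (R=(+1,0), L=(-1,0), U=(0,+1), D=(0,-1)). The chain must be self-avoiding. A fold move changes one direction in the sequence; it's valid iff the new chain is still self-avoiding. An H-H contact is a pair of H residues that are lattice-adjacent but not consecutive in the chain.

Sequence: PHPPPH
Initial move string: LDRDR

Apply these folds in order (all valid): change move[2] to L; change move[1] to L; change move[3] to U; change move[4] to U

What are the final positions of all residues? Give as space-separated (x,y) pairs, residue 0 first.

Answer: (0,0) (-1,0) (-2,0) (-3,0) (-3,1) (-3,2)

Derivation:
Initial moves: LDRDR
Fold: move[2]->L => LDLDR (positions: [(0, 0), (-1, 0), (-1, -1), (-2, -1), (-2, -2), (-1, -2)])
Fold: move[1]->L => LLLDR (positions: [(0, 0), (-1, 0), (-2, 0), (-3, 0), (-3, -1), (-2, -1)])
Fold: move[3]->U => LLLUR (positions: [(0, 0), (-1, 0), (-2, 0), (-3, 0), (-3, 1), (-2, 1)])
Fold: move[4]->U => LLLUU (positions: [(0, 0), (-1, 0), (-2, 0), (-3, 0), (-3, 1), (-3, 2)])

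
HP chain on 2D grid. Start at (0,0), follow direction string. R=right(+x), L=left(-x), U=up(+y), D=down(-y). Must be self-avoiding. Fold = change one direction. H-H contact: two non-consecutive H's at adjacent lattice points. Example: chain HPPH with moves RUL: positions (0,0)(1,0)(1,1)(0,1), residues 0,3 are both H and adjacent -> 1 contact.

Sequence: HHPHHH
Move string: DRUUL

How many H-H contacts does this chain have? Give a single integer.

Answer: 2

Derivation:
Positions: [(0, 0), (0, -1), (1, -1), (1, 0), (1, 1), (0, 1)]
H-H contact: residue 0 @(0,0) - residue 3 @(1, 0)
H-H contact: residue 0 @(0,0) - residue 5 @(0, 1)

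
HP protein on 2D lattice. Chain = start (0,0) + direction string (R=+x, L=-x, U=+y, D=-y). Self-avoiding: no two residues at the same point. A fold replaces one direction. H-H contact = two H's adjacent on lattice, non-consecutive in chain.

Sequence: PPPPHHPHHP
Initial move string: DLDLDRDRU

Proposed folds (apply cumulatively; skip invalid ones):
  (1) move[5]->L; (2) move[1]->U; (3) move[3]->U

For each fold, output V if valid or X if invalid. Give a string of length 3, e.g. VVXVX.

Initial: DLDLDRDRU -> [(0, 0), (0, -1), (-1, -1), (-1, -2), (-2, -2), (-2, -3), (-1, -3), (-1, -4), (0, -4), (0, -3)]
Fold 1: move[5]->L => DLDLDLDRU INVALID (collision), skipped
Fold 2: move[1]->U => DUDLDRDRU INVALID (collision), skipped
Fold 3: move[3]->U => DLDUDRDRU INVALID (collision), skipped

Answer: XXX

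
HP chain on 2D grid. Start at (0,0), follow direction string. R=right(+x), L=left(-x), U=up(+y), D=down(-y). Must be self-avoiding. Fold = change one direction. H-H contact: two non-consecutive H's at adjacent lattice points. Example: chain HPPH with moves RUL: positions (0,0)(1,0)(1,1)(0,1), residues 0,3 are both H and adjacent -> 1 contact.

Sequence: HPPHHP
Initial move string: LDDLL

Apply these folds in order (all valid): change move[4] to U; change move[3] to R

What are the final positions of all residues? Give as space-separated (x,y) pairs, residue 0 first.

Initial moves: LDDLL
Fold: move[4]->U => LDDLU (positions: [(0, 0), (-1, 0), (-1, -1), (-1, -2), (-2, -2), (-2, -1)])
Fold: move[3]->R => LDDRU (positions: [(0, 0), (-1, 0), (-1, -1), (-1, -2), (0, -2), (0, -1)])

Answer: (0,0) (-1,0) (-1,-1) (-1,-2) (0,-2) (0,-1)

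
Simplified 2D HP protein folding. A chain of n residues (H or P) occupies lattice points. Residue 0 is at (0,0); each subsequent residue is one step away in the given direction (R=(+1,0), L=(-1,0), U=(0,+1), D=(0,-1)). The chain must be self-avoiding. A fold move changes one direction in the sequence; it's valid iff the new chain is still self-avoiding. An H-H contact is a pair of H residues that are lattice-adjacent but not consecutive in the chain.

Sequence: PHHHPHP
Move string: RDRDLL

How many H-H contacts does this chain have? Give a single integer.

Answer: 1

Derivation:
Positions: [(0, 0), (1, 0), (1, -1), (2, -1), (2, -2), (1, -2), (0, -2)]
H-H contact: residue 2 @(1,-1) - residue 5 @(1, -2)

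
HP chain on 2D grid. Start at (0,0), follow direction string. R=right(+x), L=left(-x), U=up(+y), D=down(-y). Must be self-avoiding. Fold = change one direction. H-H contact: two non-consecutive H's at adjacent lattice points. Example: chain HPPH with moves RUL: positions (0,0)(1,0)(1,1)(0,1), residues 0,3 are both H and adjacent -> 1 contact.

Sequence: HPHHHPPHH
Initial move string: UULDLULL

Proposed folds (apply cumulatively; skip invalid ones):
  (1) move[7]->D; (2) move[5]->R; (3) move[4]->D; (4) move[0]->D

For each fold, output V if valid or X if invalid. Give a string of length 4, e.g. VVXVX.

Answer: VXXX

Derivation:
Initial: UULDLULL -> [(0, 0), (0, 1), (0, 2), (-1, 2), (-1, 1), (-2, 1), (-2, 2), (-3, 2), (-4, 2)]
Fold 1: move[7]->D => UULDLULD VALID
Fold 2: move[5]->R => UULDLRLD INVALID (collision), skipped
Fold 3: move[4]->D => UULDDULD INVALID (collision), skipped
Fold 4: move[0]->D => DULDLULD INVALID (collision), skipped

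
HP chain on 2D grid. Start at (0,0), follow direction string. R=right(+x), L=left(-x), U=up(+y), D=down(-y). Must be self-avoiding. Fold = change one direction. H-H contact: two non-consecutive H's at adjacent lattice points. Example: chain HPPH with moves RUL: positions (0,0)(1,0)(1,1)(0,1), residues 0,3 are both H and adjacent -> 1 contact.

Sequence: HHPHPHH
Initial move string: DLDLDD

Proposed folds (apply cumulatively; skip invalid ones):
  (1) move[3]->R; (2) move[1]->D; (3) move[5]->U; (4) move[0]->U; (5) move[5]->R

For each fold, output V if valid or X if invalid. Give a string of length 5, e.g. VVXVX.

Answer: VVXXV

Derivation:
Initial: DLDLDD -> [(0, 0), (0, -1), (-1, -1), (-1, -2), (-2, -2), (-2, -3), (-2, -4)]
Fold 1: move[3]->R => DLDRDD VALID
Fold 2: move[1]->D => DDDRDD VALID
Fold 3: move[5]->U => DDDRDU INVALID (collision), skipped
Fold 4: move[0]->U => UDDRDD INVALID (collision), skipped
Fold 5: move[5]->R => DDDRDR VALID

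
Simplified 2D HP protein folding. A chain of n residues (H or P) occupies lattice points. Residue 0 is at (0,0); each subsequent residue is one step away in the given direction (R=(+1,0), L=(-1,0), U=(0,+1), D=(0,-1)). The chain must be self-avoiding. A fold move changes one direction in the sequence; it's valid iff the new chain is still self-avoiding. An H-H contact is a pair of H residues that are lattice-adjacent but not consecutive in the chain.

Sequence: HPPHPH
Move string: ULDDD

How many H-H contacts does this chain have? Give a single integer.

Answer: 1

Derivation:
Positions: [(0, 0), (0, 1), (-1, 1), (-1, 0), (-1, -1), (-1, -2)]
H-H contact: residue 0 @(0,0) - residue 3 @(-1, 0)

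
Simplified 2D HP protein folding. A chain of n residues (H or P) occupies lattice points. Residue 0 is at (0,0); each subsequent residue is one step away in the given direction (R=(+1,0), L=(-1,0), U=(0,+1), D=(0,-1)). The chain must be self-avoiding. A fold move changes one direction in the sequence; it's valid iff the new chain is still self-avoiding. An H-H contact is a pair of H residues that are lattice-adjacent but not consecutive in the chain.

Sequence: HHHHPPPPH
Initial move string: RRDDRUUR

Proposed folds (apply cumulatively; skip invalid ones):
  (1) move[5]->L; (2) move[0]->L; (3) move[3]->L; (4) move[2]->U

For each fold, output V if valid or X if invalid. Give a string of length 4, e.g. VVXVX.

Initial: RRDDRUUR -> [(0, 0), (1, 0), (2, 0), (2, -1), (2, -2), (3, -2), (3, -1), (3, 0), (4, 0)]
Fold 1: move[5]->L => RRDDRLUR INVALID (collision), skipped
Fold 2: move[0]->L => LRDDRUUR INVALID (collision), skipped
Fold 3: move[3]->L => RRDLRUUR INVALID (collision), skipped
Fold 4: move[2]->U => RRUDRUUR INVALID (collision), skipped

Answer: XXXX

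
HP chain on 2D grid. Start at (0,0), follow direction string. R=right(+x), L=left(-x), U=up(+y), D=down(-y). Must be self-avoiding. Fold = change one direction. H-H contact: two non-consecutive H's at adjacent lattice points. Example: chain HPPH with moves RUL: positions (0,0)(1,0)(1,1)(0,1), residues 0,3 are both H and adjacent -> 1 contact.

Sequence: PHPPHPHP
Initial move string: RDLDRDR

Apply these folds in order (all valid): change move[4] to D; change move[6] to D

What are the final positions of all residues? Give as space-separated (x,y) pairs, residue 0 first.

Initial moves: RDLDRDR
Fold: move[4]->D => RDLDDDR (positions: [(0, 0), (1, 0), (1, -1), (0, -1), (0, -2), (0, -3), (0, -4), (1, -4)])
Fold: move[6]->D => RDLDDDD (positions: [(0, 0), (1, 0), (1, -1), (0, -1), (0, -2), (0, -3), (0, -4), (0, -5)])

Answer: (0,0) (1,0) (1,-1) (0,-1) (0,-2) (0,-3) (0,-4) (0,-5)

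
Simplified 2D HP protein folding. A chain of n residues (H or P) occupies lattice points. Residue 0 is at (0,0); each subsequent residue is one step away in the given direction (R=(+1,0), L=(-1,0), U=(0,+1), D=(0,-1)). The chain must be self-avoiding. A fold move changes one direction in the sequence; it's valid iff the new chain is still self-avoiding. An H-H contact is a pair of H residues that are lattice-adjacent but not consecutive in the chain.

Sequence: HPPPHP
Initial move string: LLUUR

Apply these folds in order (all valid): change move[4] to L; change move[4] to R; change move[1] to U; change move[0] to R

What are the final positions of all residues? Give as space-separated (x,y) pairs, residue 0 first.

Answer: (0,0) (1,0) (1,1) (1,2) (1,3) (2,3)

Derivation:
Initial moves: LLUUR
Fold: move[4]->L => LLUUL (positions: [(0, 0), (-1, 0), (-2, 0), (-2, 1), (-2, 2), (-3, 2)])
Fold: move[4]->R => LLUUR (positions: [(0, 0), (-1, 0), (-2, 0), (-2, 1), (-2, 2), (-1, 2)])
Fold: move[1]->U => LUUUR (positions: [(0, 0), (-1, 0), (-1, 1), (-1, 2), (-1, 3), (0, 3)])
Fold: move[0]->R => RUUUR (positions: [(0, 0), (1, 0), (1, 1), (1, 2), (1, 3), (2, 3)])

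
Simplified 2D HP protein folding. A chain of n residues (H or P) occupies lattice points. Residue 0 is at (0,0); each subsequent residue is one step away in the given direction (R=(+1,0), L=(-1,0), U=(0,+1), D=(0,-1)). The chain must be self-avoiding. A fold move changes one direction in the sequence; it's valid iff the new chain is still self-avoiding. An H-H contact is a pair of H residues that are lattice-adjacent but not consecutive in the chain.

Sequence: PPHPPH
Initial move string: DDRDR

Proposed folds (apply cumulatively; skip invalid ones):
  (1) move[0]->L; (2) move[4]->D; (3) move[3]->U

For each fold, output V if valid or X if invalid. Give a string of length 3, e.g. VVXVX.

Answer: VVX

Derivation:
Initial: DDRDR -> [(0, 0), (0, -1), (0, -2), (1, -2), (1, -3), (2, -3)]
Fold 1: move[0]->L => LDRDR VALID
Fold 2: move[4]->D => LDRDD VALID
Fold 3: move[3]->U => LDRUD INVALID (collision), skipped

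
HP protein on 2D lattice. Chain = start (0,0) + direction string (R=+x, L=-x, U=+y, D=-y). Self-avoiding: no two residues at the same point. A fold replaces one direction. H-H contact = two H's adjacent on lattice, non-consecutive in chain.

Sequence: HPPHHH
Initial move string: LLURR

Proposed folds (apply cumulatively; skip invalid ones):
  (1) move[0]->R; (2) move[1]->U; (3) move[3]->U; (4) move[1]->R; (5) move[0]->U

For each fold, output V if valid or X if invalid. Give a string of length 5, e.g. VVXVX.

Answer: XVVXV

Derivation:
Initial: LLURR -> [(0, 0), (-1, 0), (-2, 0), (-2, 1), (-1, 1), (0, 1)]
Fold 1: move[0]->R => RLURR INVALID (collision), skipped
Fold 2: move[1]->U => LUURR VALID
Fold 3: move[3]->U => LUUUR VALID
Fold 4: move[1]->R => LRUUR INVALID (collision), skipped
Fold 5: move[0]->U => UUUUR VALID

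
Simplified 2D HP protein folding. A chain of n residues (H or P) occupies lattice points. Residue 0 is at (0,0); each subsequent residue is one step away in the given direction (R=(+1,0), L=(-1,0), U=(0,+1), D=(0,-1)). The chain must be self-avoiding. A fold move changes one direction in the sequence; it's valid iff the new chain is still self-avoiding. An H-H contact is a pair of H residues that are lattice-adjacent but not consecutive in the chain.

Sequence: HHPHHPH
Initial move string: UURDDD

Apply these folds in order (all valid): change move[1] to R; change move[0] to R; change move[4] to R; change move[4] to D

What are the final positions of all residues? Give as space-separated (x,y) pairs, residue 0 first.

Answer: (0,0) (1,0) (2,0) (3,0) (3,-1) (3,-2) (3,-3)

Derivation:
Initial moves: UURDDD
Fold: move[1]->R => URRDDD (positions: [(0, 0), (0, 1), (1, 1), (2, 1), (2, 0), (2, -1), (2, -2)])
Fold: move[0]->R => RRRDDD (positions: [(0, 0), (1, 0), (2, 0), (3, 0), (3, -1), (3, -2), (3, -3)])
Fold: move[4]->R => RRRDRD (positions: [(0, 0), (1, 0), (2, 0), (3, 0), (3, -1), (4, -1), (4, -2)])
Fold: move[4]->D => RRRDDD (positions: [(0, 0), (1, 0), (2, 0), (3, 0), (3, -1), (3, -2), (3, -3)])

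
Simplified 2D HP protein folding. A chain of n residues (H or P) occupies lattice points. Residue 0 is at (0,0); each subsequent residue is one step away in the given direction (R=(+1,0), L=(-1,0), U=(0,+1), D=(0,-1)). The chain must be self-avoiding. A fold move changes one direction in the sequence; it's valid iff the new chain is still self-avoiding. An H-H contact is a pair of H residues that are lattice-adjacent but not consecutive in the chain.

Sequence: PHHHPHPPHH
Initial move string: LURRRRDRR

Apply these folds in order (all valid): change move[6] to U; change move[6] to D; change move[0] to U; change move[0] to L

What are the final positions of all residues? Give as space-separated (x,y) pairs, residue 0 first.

Answer: (0,0) (-1,0) (-1,1) (0,1) (1,1) (2,1) (3,1) (3,0) (4,0) (5,0)

Derivation:
Initial moves: LURRRRDRR
Fold: move[6]->U => LURRRRURR (positions: [(0, 0), (-1, 0), (-1, 1), (0, 1), (1, 1), (2, 1), (3, 1), (3, 2), (4, 2), (5, 2)])
Fold: move[6]->D => LURRRRDRR (positions: [(0, 0), (-1, 0), (-1, 1), (0, 1), (1, 1), (2, 1), (3, 1), (3, 0), (4, 0), (5, 0)])
Fold: move[0]->U => UURRRRDRR (positions: [(0, 0), (0, 1), (0, 2), (1, 2), (2, 2), (3, 2), (4, 2), (4, 1), (5, 1), (6, 1)])
Fold: move[0]->L => LURRRRDRR (positions: [(0, 0), (-1, 0), (-1, 1), (0, 1), (1, 1), (2, 1), (3, 1), (3, 0), (4, 0), (5, 0)])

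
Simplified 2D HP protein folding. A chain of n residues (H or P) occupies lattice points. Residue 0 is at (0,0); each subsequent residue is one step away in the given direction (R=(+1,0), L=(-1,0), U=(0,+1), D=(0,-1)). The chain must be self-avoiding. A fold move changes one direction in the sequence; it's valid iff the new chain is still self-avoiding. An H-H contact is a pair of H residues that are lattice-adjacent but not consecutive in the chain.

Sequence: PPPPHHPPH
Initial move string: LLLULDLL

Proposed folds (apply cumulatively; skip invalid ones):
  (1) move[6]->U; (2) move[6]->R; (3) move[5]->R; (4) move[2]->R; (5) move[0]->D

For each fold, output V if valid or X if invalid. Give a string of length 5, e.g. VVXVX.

Initial: LLLULDLL -> [(0, 0), (-1, 0), (-2, 0), (-3, 0), (-3, 1), (-4, 1), (-4, 0), (-5, 0), (-6, 0)]
Fold 1: move[6]->U => LLLULDUL INVALID (collision), skipped
Fold 2: move[6]->R => LLLULDRL INVALID (collision), skipped
Fold 3: move[5]->R => LLLULRLL INVALID (collision), skipped
Fold 4: move[2]->R => LLRULDLL INVALID (collision), skipped
Fold 5: move[0]->D => DLLULDLL VALID

Answer: XXXXV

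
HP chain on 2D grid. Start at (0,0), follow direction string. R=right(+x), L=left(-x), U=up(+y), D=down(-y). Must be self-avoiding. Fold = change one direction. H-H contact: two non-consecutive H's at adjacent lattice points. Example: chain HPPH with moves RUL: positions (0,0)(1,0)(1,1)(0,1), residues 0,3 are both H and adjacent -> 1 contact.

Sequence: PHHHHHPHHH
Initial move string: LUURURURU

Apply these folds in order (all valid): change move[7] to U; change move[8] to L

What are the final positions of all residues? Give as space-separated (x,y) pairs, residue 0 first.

Initial moves: LUURURURU
Fold: move[7]->U => LUURURUUU (positions: [(0, 0), (-1, 0), (-1, 1), (-1, 2), (0, 2), (0, 3), (1, 3), (1, 4), (1, 5), (1, 6)])
Fold: move[8]->L => LUURURUUL (positions: [(0, 0), (-1, 0), (-1, 1), (-1, 2), (0, 2), (0, 3), (1, 3), (1, 4), (1, 5), (0, 5)])

Answer: (0,0) (-1,0) (-1,1) (-1,2) (0,2) (0,3) (1,3) (1,4) (1,5) (0,5)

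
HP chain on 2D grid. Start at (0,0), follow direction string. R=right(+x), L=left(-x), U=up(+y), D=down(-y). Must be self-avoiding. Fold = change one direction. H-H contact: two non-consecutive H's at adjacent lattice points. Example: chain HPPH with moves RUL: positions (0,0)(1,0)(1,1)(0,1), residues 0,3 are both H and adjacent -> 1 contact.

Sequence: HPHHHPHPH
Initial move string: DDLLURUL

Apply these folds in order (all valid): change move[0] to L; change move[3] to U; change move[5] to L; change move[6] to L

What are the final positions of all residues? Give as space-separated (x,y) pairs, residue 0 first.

Answer: (0,0) (-1,0) (-1,-1) (-2,-1) (-2,0) (-2,1) (-3,1) (-4,1) (-5,1)

Derivation:
Initial moves: DDLLURUL
Fold: move[0]->L => LDLLURUL (positions: [(0, 0), (-1, 0), (-1, -1), (-2, -1), (-3, -1), (-3, 0), (-2, 0), (-2, 1), (-3, 1)])
Fold: move[3]->U => LDLUURUL (positions: [(0, 0), (-1, 0), (-1, -1), (-2, -1), (-2, 0), (-2, 1), (-1, 1), (-1, 2), (-2, 2)])
Fold: move[5]->L => LDLUULUL (positions: [(0, 0), (-1, 0), (-1, -1), (-2, -1), (-2, 0), (-2, 1), (-3, 1), (-3, 2), (-4, 2)])
Fold: move[6]->L => LDLUULLL (positions: [(0, 0), (-1, 0), (-1, -1), (-2, -1), (-2, 0), (-2, 1), (-3, 1), (-4, 1), (-5, 1)])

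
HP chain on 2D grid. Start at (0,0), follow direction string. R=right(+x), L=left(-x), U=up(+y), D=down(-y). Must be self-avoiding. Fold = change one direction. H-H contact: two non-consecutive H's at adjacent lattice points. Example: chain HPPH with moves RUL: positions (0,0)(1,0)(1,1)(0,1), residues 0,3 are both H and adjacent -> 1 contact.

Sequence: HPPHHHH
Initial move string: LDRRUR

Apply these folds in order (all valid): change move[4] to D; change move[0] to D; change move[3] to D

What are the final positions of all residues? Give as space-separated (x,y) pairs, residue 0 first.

Initial moves: LDRRUR
Fold: move[4]->D => LDRRDR (positions: [(0, 0), (-1, 0), (-1, -1), (0, -1), (1, -1), (1, -2), (2, -2)])
Fold: move[0]->D => DDRRDR (positions: [(0, 0), (0, -1), (0, -2), (1, -2), (2, -2), (2, -3), (3, -3)])
Fold: move[3]->D => DDRDDR (positions: [(0, 0), (0, -1), (0, -2), (1, -2), (1, -3), (1, -4), (2, -4)])

Answer: (0,0) (0,-1) (0,-2) (1,-2) (1,-3) (1,-4) (2,-4)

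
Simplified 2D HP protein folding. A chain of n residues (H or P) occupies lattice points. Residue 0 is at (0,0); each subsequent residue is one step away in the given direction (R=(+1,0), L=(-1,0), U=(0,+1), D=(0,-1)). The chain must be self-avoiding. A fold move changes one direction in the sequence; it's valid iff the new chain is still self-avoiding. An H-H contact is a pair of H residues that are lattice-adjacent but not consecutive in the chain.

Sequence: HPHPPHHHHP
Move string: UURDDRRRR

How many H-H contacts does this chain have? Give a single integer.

Positions: [(0, 0), (0, 1), (0, 2), (1, 2), (1, 1), (1, 0), (2, 0), (3, 0), (4, 0), (5, 0)]
H-H contact: residue 0 @(0,0) - residue 5 @(1, 0)

Answer: 1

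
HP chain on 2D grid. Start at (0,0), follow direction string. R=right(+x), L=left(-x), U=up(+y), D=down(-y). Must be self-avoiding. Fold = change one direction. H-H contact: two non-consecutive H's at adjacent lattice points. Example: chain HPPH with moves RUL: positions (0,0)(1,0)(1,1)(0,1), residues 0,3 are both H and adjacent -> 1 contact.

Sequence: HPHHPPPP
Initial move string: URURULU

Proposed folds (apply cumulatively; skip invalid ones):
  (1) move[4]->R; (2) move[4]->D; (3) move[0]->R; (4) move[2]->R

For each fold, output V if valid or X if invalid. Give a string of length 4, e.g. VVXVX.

Initial: URURULU -> [(0, 0), (0, 1), (1, 1), (1, 2), (2, 2), (2, 3), (1, 3), (1, 4)]
Fold 1: move[4]->R => URURRLU INVALID (collision), skipped
Fold 2: move[4]->D => URURDLU INVALID (collision), skipped
Fold 3: move[0]->R => RRURULU VALID
Fold 4: move[2]->R => RRRRULU VALID

Answer: XXVV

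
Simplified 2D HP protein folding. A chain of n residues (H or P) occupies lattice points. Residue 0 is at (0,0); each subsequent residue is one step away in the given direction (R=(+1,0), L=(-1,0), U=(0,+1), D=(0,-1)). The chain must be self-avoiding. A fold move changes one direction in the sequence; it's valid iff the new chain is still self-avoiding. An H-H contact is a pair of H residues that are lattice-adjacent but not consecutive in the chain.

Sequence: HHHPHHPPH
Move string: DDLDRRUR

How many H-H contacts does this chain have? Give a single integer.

Positions: [(0, 0), (0, -1), (0, -2), (-1, -2), (-1, -3), (0, -3), (1, -3), (1, -2), (2, -2)]
H-H contact: residue 2 @(0,-2) - residue 5 @(0, -3)

Answer: 1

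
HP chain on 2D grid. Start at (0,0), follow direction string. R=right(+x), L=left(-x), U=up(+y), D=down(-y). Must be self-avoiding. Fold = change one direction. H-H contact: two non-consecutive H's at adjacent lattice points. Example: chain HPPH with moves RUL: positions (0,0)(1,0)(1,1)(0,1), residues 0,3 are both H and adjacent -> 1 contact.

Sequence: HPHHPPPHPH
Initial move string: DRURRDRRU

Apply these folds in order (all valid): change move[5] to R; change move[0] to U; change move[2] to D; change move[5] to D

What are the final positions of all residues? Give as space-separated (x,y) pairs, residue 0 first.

Initial moves: DRURRDRRU
Fold: move[5]->R => DRURRRRRU (positions: [(0, 0), (0, -1), (1, -1), (1, 0), (2, 0), (3, 0), (4, 0), (5, 0), (6, 0), (6, 1)])
Fold: move[0]->U => URURRRRRU (positions: [(0, 0), (0, 1), (1, 1), (1, 2), (2, 2), (3, 2), (4, 2), (5, 2), (6, 2), (6, 3)])
Fold: move[2]->D => URDRRRRRU (positions: [(0, 0), (0, 1), (1, 1), (1, 0), (2, 0), (3, 0), (4, 0), (5, 0), (6, 0), (6, 1)])
Fold: move[5]->D => URDRRDRRU (positions: [(0, 0), (0, 1), (1, 1), (1, 0), (2, 0), (3, 0), (3, -1), (4, -1), (5, -1), (5, 0)])

Answer: (0,0) (0,1) (1,1) (1,0) (2,0) (3,0) (3,-1) (4,-1) (5,-1) (5,0)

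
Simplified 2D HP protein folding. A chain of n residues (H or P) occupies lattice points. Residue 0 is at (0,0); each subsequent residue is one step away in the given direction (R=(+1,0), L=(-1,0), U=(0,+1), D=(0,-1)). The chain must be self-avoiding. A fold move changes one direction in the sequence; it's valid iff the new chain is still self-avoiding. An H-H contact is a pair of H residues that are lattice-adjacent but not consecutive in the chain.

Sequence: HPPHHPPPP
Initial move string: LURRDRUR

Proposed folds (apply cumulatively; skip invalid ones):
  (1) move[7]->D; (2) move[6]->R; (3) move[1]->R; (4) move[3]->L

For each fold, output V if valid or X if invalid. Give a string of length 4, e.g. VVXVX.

Answer: XVXX

Derivation:
Initial: LURRDRUR -> [(0, 0), (-1, 0), (-1, 1), (0, 1), (1, 1), (1, 0), (2, 0), (2, 1), (3, 1)]
Fold 1: move[7]->D => LURRDRUD INVALID (collision), skipped
Fold 2: move[6]->R => LURRDRRR VALID
Fold 3: move[1]->R => LRRRDRRR INVALID (collision), skipped
Fold 4: move[3]->L => LURLDRRR INVALID (collision), skipped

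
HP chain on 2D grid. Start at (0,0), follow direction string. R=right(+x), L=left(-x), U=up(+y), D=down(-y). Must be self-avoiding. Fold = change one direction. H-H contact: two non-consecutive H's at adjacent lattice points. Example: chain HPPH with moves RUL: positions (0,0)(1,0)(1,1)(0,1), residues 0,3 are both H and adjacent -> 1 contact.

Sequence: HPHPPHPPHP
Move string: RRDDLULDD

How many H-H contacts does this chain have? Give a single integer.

Answer: 1

Derivation:
Positions: [(0, 0), (1, 0), (2, 0), (2, -1), (2, -2), (1, -2), (1, -1), (0, -1), (0, -2), (0, -3)]
H-H contact: residue 5 @(1,-2) - residue 8 @(0, -2)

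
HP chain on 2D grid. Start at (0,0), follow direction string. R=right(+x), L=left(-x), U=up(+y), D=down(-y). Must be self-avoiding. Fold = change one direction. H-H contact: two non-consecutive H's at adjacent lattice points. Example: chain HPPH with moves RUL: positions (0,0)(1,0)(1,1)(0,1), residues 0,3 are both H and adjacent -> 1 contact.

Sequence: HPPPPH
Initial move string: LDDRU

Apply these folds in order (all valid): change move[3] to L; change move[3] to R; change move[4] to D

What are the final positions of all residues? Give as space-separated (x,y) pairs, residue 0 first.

Answer: (0,0) (-1,0) (-1,-1) (-1,-2) (0,-2) (0,-3)

Derivation:
Initial moves: LDDRU
Fold: move[3]->L => LDDLU (positions: [(0, 0), (-1, 0), (-1, -1), (-1, -2), (-2, -2), (-2, -1)])
Fold: move[3]->R => LDDRU (positions: [(0, 0), (-1, 0), (-1, -1), (-1, -2), (0, -2), (0, -1)])
Fold: move[4]->D => LDDRD (positions: [(0, 0), (-1, 0), (-1, -1), (-1, -2), (0, -2), (0, -3)])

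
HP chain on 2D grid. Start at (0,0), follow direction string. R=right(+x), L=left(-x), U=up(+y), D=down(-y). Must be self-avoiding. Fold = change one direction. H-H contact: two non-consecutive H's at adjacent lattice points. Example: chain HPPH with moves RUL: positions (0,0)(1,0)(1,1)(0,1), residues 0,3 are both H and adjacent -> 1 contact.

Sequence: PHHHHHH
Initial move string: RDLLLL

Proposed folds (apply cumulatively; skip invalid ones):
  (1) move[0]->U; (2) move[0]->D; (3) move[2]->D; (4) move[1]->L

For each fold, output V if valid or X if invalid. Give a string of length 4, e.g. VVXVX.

Initial: RDLLLL -> [(0, 0), (1, 0), (1, -1), (0, -1), (-1, -1), (-2, -1), (-3, -1)]
Fold 1: move[0]->U => UDLLLL INVALID (collision), skipped
Fold 2: move[0]->D => DDLLLL VALID
Fold 3: move[2]->D => DDDLLL VALID
Fold 4: move[1]->L => DLDLLL VALID

Answer: XVVV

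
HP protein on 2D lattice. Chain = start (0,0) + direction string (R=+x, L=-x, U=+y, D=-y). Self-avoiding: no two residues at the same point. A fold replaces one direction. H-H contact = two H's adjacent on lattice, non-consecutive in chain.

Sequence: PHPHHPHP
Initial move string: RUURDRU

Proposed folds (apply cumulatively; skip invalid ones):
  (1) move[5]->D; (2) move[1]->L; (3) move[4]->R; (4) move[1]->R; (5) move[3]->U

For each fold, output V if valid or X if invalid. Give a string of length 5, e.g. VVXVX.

Answer: XXVVV

Derivation:
Initial: RUURDRU -> [(0, 0), (1, 0), (1, 1), (1, 2), (2, 2), (2, 1), (3, 1), (3, 2)]
Fold 1: move[5]->D => RUURDDU INVALID (collision), skipped
Fold 2: move[1]->L => RLURDRU INVALID (collision), skipped
Fold 3: move[4]->R => RUURRRU VALID
Fold 4: move[1]->R => RRURRRU VALID
Fold 5: move[3]->U => RRUURRU VALID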